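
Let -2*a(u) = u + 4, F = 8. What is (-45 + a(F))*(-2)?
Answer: 102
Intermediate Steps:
a(u) = -2 - u/2 (a(u) = -(u + 4)/2 = -(4 + u)/2 = -2 - u/2)
(-45 + a(F))*(-2) = (-45 + (-2 - ½*8))*(-2) = (-45 + (-2 - 4))*(-2) = (-45 - 6)*(-2) = -51*(-2) = 102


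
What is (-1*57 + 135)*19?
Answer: 1482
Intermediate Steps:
(-1*57 + 135)*19 = (-57 + 135)*19 = 78*19 = 1482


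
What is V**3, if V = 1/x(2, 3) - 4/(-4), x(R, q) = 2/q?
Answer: 125/8 ≈ 15.625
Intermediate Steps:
V = 5/2 (V = 1/(2/3) - 4/(-4) = 1/(2*(1/3)) - 4*(-1/4) = 1/(2/3) + 1 = 1*(3/2) + 1 = 3/2 + 1 = 5/2 ≈ 2.5000)
V**3 = (5/2)**3 = 125/8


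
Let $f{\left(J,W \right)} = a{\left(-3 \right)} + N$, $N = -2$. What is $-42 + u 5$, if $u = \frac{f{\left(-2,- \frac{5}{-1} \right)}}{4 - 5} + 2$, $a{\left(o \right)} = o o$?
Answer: $-67$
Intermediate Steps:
$a{\left(o \right)} = o^{2}$
$f{\left(J,W \right)} = 7$ ($f{\left(J,W \right)} = \left(-3\right)^{2} - 2 = 9 - 2 = 7$)
$u = -5$ ($u = \frac{7}{4 - 5} + 2 = \frac{7}{-1} + 2 = 7 \left(-1\right) + 2 = -7 + 2 = -5$)
$-42 + u 5 = -42 - 25 = -67$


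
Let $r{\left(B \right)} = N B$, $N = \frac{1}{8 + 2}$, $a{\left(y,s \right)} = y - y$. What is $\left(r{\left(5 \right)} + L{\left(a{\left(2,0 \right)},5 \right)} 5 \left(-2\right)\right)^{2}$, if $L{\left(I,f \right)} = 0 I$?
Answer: $\frac{1}{4} \approx 0.25$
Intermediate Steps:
$a{\left(y,s \right)} = 0$
$L{\left(I,f \right)} = 0$
$N = \frac{1}{10} \approx 0.1$
$r{\left(B \right)} = \frac{B}{10}$
$\left(r{\left(5 \right)} + L{\left(a{\left(2,0 \right)},5 \right)} 5 \left(-2\right)\right)^{2} = \left(\frac{1}{10} \cdot 5 + 0 \cdot 5 \left(-2\right)\right)^{2} = \left(\frac{1}{2} + 0 \left(-2\right)\right)^{2} = \left(\frac{1}{2} + 0\right)^{2} = \left(\frac{1}{2}\right)^{2} = \frac{1}{4}$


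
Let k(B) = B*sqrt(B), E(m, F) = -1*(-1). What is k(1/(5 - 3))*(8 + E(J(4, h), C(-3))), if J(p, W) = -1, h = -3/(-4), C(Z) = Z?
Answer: 9*sqrt(2)/4 ≈ 3.1820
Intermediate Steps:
h = 3/4 (h = -3*(-1/4) = 3/4 ≈ 0.75000)
E(m, F) = 1
k(B) = B**(3/2)
k(1/(5 - 3))*(8 + E(J(4, h), C(-3))) = (1/(5 - 3))**(3/2)*(8 + 1) = (1/2)**(3/2)*9 = (sqrt(2)/4)*9 = 9*sqrt(2)/4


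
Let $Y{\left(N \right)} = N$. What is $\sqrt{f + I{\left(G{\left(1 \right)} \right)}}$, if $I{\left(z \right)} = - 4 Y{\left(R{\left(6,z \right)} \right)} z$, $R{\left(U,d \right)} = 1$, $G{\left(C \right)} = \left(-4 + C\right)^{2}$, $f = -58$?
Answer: $i \sqrt{94} \approx 9.6954 i$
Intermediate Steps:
$I{\left(z \right)} = - 4 z$ ($I{\left(z \right)} = - 4 \cdot 1 z = - 4 z$)
$\sqrt{f + I{\left(G{\left(1 \right)} \right)}} = \sqrt{-58 - 4 \left(-4 + 1\right)^{2}} = \sqrt{-58 - 4 \left(-3\right)^{2}} = \sqrt{-58 - 36} = \sqrt{-94} = i \sqrt{94}$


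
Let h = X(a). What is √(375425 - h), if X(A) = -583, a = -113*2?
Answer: 2*√94002 ≈ 613.20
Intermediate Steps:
a = -226
h = -583
√(375425 - h) = √(375425 - 1*(-583)) = √(375425 + 583) = √376008 = 2*√94002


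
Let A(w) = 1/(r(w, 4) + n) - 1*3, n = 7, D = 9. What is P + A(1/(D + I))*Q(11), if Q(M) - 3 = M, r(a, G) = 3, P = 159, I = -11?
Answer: 592/5 ≈ 118.40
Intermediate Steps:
Q(M) = 3 + M
A(w) = -29/10 (A(w) = 1/(3 + 7) - 1*3 = 1/10 - 3 = ⅒ - 3 = -29/10)
P + A(1/(D + I))*Q(11) = 159 - 29*(3 + 11)/10 = 159 - 29/10*14 = 159 - 203/5 = 592/5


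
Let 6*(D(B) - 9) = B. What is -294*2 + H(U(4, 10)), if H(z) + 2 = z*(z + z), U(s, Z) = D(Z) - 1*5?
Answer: -4732/9 ≈ -525.78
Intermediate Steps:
D(B) = 9 + B/6
U(s, Z) = 4 + Z/6 (U(s, Z) = (9 + Z/6) - 1*5 = (9 + Z/6) - 5 = 4 + Z/6)
H(z) = -2 + 2*z² (H(z) = -2 + z*(z + z) = -2 + z*(2*z) = -2 + 2*z²)
-294*2 + H(U(4, 10)) = -294*2 + (-2 + 2*(4 + (⅙)*10)²) = -588 + (-2 + 2*(4 + 5/3)²) = -588 + (-2 + 2*(17/3)²) = -588 + (-2 + 2*(289/9)) = -588 + (-2 + 578/9) = -588 + 560/9 = -4732/9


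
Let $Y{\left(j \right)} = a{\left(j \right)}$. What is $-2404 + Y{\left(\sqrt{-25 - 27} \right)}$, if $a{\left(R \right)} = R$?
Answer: $-2404 + 2 i \sqrt{13} \approx -2404.0 + 7.2111 i$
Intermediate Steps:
$Y{\left(j \right)} = j$
$-2404 + Y{\left(\sqrt{-25 - 27} \right)} = -2404 + \sqrt{-25 - 27} = -2404 + \sqrt{-52} = -2404 + 2 i \sqrt{13}$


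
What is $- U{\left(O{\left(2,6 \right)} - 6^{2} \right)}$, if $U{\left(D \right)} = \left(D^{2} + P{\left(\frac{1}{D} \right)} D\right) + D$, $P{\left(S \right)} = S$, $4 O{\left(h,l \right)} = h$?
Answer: $- \frac{4903}{4} \approx -1225.8$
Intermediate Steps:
$O{\left(h,l \right)} = \frac{h}{4}$
$U{\left(D \right)} = 1 + D + D^{2}$ ($U{\left(D \right)} = \left(D^{2} + \frac{D}{D}\right) + D = \left(D^{2} + 1\right) + D = \left(1 + D^{2}\right) + D = 1 + D + D^{2}$)
$- U{\left(O{\left(2,6 \right)} - 6^{2} \right)} = - (1 + \left(\frac{1}{4} \cdot 2 - 6^{2}\right) \left(1 + \left(\frac{1}{4} \cdot 2 - 6^{2}\right)\right)) = - (1 + \left(\frac{1}{2} - 36\right) \left(1 + \left(\frac{1}{2} - 36\right)\right)) = - (1 - \frac{71 \left(1 - \frac{71}{2}\right)}{2}) = - (1 - - \frac{4899}{4}) = - (1 + \frac{4899}{4}) = \left(-1\right) \frac{4903}{4} = - \frac{4903}{4}$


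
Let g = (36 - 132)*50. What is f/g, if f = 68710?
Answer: -6871/480 ≈ -14.315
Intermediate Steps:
g = -4800 (g = -96*50 = -4800)
f/g = 68710/(-4800) = 68710*(-1/4800) = -6871/480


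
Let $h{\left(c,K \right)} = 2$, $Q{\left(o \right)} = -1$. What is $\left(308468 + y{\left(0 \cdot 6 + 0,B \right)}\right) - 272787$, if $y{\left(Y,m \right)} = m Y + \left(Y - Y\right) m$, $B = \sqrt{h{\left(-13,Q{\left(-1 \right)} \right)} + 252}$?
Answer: $35681$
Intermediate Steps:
$B = \sqrt{254}$ ($B = \sqrt{2 + 252} = \sqrt{254} \approx 15.937$)
$y{\left(Y,m \right)} = Y m$ ($y{\left(Y,m \right)} = Y m + 0 m = Y m + 0 = Y m$)
$\left(308468 + y{\left(0 \cdot 6 + 0,B \right)}\right) - 272787 = \left(308468 + \left(0 \cdot 6 + 0\right) \sqrt{254}\right) - 272787 = \left(308468 + \left(0 + 0\right) \sqrt{254}\right) - 272787 = \left(308468 + 0 \sqrt{254}\right) - 272787 = \left(308468 + 0\right) - 272787 = 308468 - 272787 = 35681$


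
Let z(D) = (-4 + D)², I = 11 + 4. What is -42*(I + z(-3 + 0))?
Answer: -2688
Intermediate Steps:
I = 15
-42*(I + z(-3 + 0)) = -42*(15 + (-4 + (-3 + 0))²) = -42*(15 + (-4 - 3)²) = -42*(15 + (-7)²) = -42*(15 + 49) = -42*64 = -2688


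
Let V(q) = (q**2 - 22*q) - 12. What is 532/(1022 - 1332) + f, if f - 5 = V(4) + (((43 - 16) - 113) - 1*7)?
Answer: -26926/155 ≈ -173.72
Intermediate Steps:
V(q) = -12 + q**2 - 22*q
f = -172 (f = 5 + ((-12 + 4**2 - 22*4) + (((43 - 16) - 113) - 1*7)) = 5 + ((-12 + 16 - 88) + ((27 - 113) - 7)) = 5 + (-84 + (-86 - 7)) = 5 + (-84 - 93) = 5 - 177 = -172)
532/(1022 - 1332) + f = 532/(1022 - 1332) - 172 = 532/(-310) - 172 = -1/310*532 - 172 = -266/155 - 172 = -26926/155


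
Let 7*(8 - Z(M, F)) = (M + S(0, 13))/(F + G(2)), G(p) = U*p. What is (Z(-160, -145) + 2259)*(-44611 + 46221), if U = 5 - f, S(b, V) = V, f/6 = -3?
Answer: 120434440/33 ≈ 3.6495e+6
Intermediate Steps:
f = -18 (f = 6*(-3) = -18)
U = 23 (U = 5 - 1*(-18) = 5 + 18 = 23)
G(p) = 23*p
Z(M, F) = 8 - (13 + M)/(7*(46 + F)) (Z(M, F) = 8 - (M + 13)/(7*(F + 23*2)) = 8 - (13 + M)/(7*(F + 46)) = 8 - (13 + M)/(7*(46 + F)))
(Z(-160, -145) + 2259)*(-44611 + 46221) = ((2563 - 1*(-160) + 56*(-145))/(7*(46 - 145)) + 2259)*(-44611 + 46221) = ((⅐)*(2563 + 160 - 8120)/(-99) + 2259)*1610 = ((⅐)*(-1/99)*(-5397) + 2259)*1610 = (257/33 + 2259)*1610 = (74804/33)*1610 = 120434440/33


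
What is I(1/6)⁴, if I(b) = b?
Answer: 1/1296 ≈ 0.00077160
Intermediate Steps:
I(1/6)⁴ = (1/6)⁴ = (⅙)⁴ = 1/1296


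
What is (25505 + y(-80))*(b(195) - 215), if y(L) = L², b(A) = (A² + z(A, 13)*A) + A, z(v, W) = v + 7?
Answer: 2469287475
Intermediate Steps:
z(v, W) = 7 + v
b(A) = A + A² + A*(7 + A) (b(A) = (A² + (7 + A)*A) + A = (A² + A*(7 + A)) + A = A + A² + A*(7 + A))
(25505 + y(-80))*(b(195) - 215) = (25505 + (-80)²)*(2*195*(4 + 195) - 215) = (25505 + 6400)*(2*195*199 - 215) = 31905*(77610 - 215) = 31905*77395 = 2469287475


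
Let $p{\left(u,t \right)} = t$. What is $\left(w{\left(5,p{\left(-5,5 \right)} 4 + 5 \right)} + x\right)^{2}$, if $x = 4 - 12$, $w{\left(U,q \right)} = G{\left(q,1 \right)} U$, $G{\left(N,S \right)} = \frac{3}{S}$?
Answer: $49$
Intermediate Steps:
$w{\left(U,q \right)} = 3 U$ ($w{\left(U,q \right)} = \frac{3}{1} U = 3 \cdot 1 U = 3 U$)
$x = -8$ ($x = 4 - 12 = -8$)
$\left(w{\left(5,p{\left(-5,5 \right)} 4 + 5 \right)} + x\right)^{2} = \left(3 \cdot 5 - 8\right)^{2} = \left(15 - 8\right)^{2} = 7^{2} = 49$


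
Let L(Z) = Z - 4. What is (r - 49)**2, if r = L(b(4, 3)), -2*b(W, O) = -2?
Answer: 2704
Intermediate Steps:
b(W, O) = 1 (b(W, O) = -1/2*(-2) = 1)
L(Z) = -4 + Z
r = -3 (r = -4 + 1 = -3)
(r - 49)**2 = (-3 - 49)**2 = (-52)**2 = 2704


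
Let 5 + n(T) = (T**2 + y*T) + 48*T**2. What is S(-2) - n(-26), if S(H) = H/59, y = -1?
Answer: -1955557/59 ≈ -33145.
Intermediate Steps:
n(T) = -5 - T + 49*T**2 (n(T) = -5 + ((T**2 - T) + 48*T**2) = -5 + (-T + 49*T**2) = -5 - T + 49*T**2)
S(H) = H/59 (S(H) = H*(1/59) = H/59)
S(-2) - n(-26) = (1/59)*(-2) - (-5 - 1*(-26) + 49*(-26)**2) = -2/59 - (-5 + 26 + 49*676) = -2/59 - (-5 + 26 + 33124) = -2/59 - 1*33145 = -2/59 - 33145 = -1955557/59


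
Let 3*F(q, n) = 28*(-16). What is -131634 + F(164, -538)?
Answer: -395350/3 ≈ -1.3178e+5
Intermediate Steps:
F(q, n) = -448/3 (F(q, n) = (28*(-16))/3 = (1/3)*(-448) = -448/3)
-131634 + F(164, -538) = -131634 - 448/3 = -395350/3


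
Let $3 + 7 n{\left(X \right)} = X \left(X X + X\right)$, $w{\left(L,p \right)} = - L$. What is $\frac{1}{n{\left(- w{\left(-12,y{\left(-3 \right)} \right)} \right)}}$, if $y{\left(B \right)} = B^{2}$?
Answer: $- \frac{7}{1587} \approx -0.0044108$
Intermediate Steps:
$n{\left(X \right)} = - \frac{3}{7} + \frac{X \left(X + X^{2}\right)}{7}$ ($n{\left(X \right)} = - \frac{3}{7} + \frac{X \left(X X + X\right)}{7} = - \frac{3}{7} + \frac{X \left(X^{2} + X\right)}{7} = - \frac{3}{7} + \frac{X \left(X + X^{2}\right)}{7}$)
$\frac{1}{n{\left(- w{\left(-12,y{\left(-3 \right)} \right)} \right)}} = \frac{1}{- \frac{3}{7} + \frac{\left(- \left(-1\right) \left(-12\right)\right)^{2}}{7} + \frac{\left(- \left(-1\right) \left(-12\right)\right)^{3}}{7}} = \frac{1}{- \frac{3}{7} + \frac{\left(\left(-1\right) 12\right)^{2}}{7} + \frac{\left(\left(-1\right) 12\right)^{3}}{7}} = \frac{1}{- \frac{3}{7} + \frac{\left(-12\right)^{2}}{7} + \frac{\left(-12\right)^{3}}{7}} = \frac{1}{- \frac{3}{7} + \frac{1}{7} \cdot 144 + \frac{1}{7} \left(-1728\right)} = \frac{1}{- \frac{3}{7} + \frac{144}{7} - \frac{1728}{7}} = \frac{1}{- \frac{1587}{7}} = - \frac{7}{1587}$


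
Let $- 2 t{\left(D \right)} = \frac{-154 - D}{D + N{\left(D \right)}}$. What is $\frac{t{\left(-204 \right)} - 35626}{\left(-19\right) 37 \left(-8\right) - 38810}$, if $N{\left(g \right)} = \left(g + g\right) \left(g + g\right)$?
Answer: $\frac{1184635757}{1103500872} \approx 1.0735$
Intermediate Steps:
$N{\left(g \right)} = 4 g^{2}$ ($N{\left(g \right)} = 2 g 2 g = 4 g^{2}$)
$t{\left(D \right)} = - \frac{-154 - D}{2 \left(D + 4 D^{2}\right)}$ ($t{\left(D \right)} = - \frac{\left(-154 - D\right) \frac{1}{D + 4 D^{2}}}{2} = - \frac{\frac{1}{D + 4 D^{2}} \left(-154 - D\right)}{2} = - \frac{-154 - D}{2 \left(D + 4 D^{2}\right)}$)
$\frac{t{\left(-204 \right)} - 35626}{\left(-19\right) 37 \left(-8\right) - 38810} = \frac{\frac{154 - 204}{2 \left(-204\right) \left(1 + 4 \left(-204\right)\right)} - 35626}{\left(-19\right) 37 \left(-8\right) - 38810} = \frac{\frac{1}{2} \left(- \frac{1}{204}\right) \frac{1}{1 - 816} \left(-50\right) - 35626}{\left(-703\right) \left(-8\right) - 38810} = \frac{\frac{1}{2} \left(- \frac{1}{204}\right) \frac{1}{-815} \left(-50\right) - 35626}{5624 - 38810} = \frac{\frac{1}{2} \left(- \frac{1}{204}\right) \left(- \frac{1}{815}\right) \left(-50\right) - 35626}{-33186} = \left(- \frac{5}{33252} - 35626\right) \left(- \frac{1}{33186}\right) = \left(- \frac{1184635757}{33252}\right) \left(- \frac{1}{33186}\right) = \frac{1184635757}{1103500872}$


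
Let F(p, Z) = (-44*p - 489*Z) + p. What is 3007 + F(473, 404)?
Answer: -214888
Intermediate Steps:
F(p, Z) = -489*Z - 43*p (F(p, Z) = (-489*Z - 44*p) + p = -489*Z - 43*p)
3007 + F(473, 404) = 3007 + (-489*404 - 43*473) = 3007 + (-197556 - 20339) = 3007 - 217895 = -214888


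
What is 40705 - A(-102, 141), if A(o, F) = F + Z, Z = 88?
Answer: 40476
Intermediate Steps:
A(o, F) = 88 + F (A(o, F) = F + 88 = 88 + F)
40705 - A(-102, 141) = 40705 - (88 + 141) = 40705 - 1*229 = 40705 - 229 = 40476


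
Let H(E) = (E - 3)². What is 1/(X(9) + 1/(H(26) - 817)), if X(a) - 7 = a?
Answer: 288/4607 ≈ 0.062514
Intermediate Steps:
H(E) = (-3 + E)²
X(a) = 7 + a
1/(X(9) + 1/(H(26) - 817)) = 1/((7 + 9) + 1/((-3 + 26)² - 817)) = 1/(16 + 1/(23² - 817)) = 1/(16 + 1/(529 - 817)) = 1/(16 + 1/(-288)) = 1/(16 - 1/288) = 1/(4607/288) = 288/4607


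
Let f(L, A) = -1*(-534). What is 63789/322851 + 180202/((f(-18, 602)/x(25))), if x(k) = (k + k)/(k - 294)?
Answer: -483292793401/7729375791 ≈ -62.527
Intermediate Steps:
f(L, A) = 534
x(k) = 2*k/(-294 + k) (x(k) = (2*k)/(-294 + k) = 2*k/(-294 + k))
63789/322851 + 180202/((f(-18, 602)/x(25))) = 63789/322851 + 180202/((534/((2*25/(-294 + 25))))) = 63789*(1/322851) + 180202/((534/((2*25/(-269))))) = 21263/107617 + 180202/((534/((2*25*(-1/269))))) = 21263/107617 + 180202/((534/(-50/269))) = 21263/107617 + 180202/((534*(-269/50))) = 21263/107617 + 180202/(-71823/25) = 21263/107617 + 180202*(-25/71823) = 21263/107617 - 4505050/71823 = -483292793401/7729375791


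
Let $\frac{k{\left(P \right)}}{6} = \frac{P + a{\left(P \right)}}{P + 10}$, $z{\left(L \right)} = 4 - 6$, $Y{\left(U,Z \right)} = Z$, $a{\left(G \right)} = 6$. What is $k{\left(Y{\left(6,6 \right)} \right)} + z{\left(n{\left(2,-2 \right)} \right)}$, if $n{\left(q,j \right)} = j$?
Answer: $\frac{5}{2} \approx 2.5$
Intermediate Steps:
$z{\left(L \right)} = -2$
$k{\left(P \right)} = \frac{6 \left(6 + P\right)}{10 + P}$ ($k{\left(P \right)} = 6 \frac{P + 6}{P + 10} = 6 \frac{6 + P}{10 + P} = \frac{6 \left(6 + P\right)}{10 + P}$)
$k{\left(Y{\left(6,6 \right)} \right)} + z{\left(n{\left(2,-2 \right)} \right)} = \frac{6 \left(6 + 6\right)}{10 + 6} - 2 = 6 \cdot \frac{1}{16} \cdot 12 - 2 = \frac{9}{2} - 2 = \frac{5}{2}$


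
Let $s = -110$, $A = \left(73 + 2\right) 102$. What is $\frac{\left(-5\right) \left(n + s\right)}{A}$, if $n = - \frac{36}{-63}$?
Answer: $\frac{383}{5355} \approx 0.071522$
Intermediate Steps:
$A = 7650$ ($A = 75 \cdot 102 = 7650$)
$n = \frac{4}{7}$ ($n = \left(-36\right) \left(- \frac{1}{63}\right) = \frac{4}{7} \approx 0.57143$)
$\frac{\left(-5\right) \left(n + s\right)}{A} = \frac{\left(-5\right) \left(\frac{4}{7} - 110\right)}{7650} = \left(-5\right) \left(- \frac{766}{7}\right) \frac{1}{7650} = \frac{3830}{7} \cdot \frac{1}{7650} = \frac{383}{5355}$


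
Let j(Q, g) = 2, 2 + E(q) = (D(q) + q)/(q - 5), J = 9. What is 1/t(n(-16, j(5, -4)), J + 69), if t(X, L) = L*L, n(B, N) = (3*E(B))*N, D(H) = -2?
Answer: 1/6084 ≈ 0.00016437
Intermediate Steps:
E(q) = -2 + (-2 + q)/(-5 + q) (E(q) = -2 + (-2 + q)/(q - 5) = -2 + (-2 + q)/(-5 + q))
n(B, N) = 3*N*(8 - B)/(-5 + B) (n(B, N) = (3*((8 - B)/(-5 + B)))*N = (3*(8 - B)/(-5 + B))*N = 3*N*(8 - B)/(-5 + B))
t(X, L) = L²
1/t(n(-16, j(5, -4)), J + 69) = 1/((9 + 69)²) = 1/(78²) = 1/6084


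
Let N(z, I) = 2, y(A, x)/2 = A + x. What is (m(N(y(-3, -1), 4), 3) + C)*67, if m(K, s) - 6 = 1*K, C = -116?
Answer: -7236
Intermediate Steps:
y(A, x) = 2*A + 2*x (y(A, x) = 2*(A + x) = 2*A + 2*x)
m(K, s) = 6 + K (m(K, s) = 6 + 1*K = 6 + K)
(m(N(y(-3, -1), 4), 3) + C)*67 = ((6 + 2) - 116)*67 = (8 - 116)*67 = -108*67 = -7236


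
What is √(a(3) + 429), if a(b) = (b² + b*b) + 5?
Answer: 2*√113 ≈ 21.260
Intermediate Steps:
a(b) = 5 + 2*b² (a(b) = (b² + b²) + 5 = 2*b² + 5 = 5 + 2*b²)
√(a(3) + 429) = √((5 + 2*3²) + 429) = √((5 + 2*9) + 429) = √((5 + 18) + 429) = √(23 + 429) = √452 = 2*√113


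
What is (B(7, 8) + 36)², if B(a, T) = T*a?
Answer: 8464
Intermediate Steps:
(B(7, 8) + 36)² = (8*7 + 36)² = (56 + 36)² = 92² = 8464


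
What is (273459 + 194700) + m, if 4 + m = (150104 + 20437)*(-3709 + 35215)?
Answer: 5373532901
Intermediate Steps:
m = 5373064742 (m = -4 + (150104 + 20437)*(-3709 + 35215) = -4 + 170541*31506 = -4 + 5373064746 = 5373064742)
(273459 + 194700) + m = (273459 + 194700) + 5373064742 = 468159 + 5373064742 = 5373532901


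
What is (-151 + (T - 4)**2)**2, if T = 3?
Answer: 22500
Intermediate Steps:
(-151 + (T - 4)**2)**2 = (-151 + (3 - 4)**2)**2 = (-151 + (-1)**2)**2 = (-151 + 1)**2 = (-150)**2 = 22500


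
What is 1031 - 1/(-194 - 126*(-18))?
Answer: 2138293/2074 ≈ 1031.0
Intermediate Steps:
1031 - 1/(-194 - 126*(-18)) = 1031 - 1/(-194 + 2268) = 1031 - 1/2074 = 2138293/2074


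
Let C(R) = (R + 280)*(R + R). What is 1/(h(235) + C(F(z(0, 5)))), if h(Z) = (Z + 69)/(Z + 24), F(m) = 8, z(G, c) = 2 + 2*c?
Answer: 259/1193776 ≈ 0.00021696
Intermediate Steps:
h(Z) = (69 + Z)/(24 + Z)
C(R) = 2*R*(280 + R) (C(R) = (280 + R)*(2*R) = 2*R*(280 + R))
1/(h(235) + C(F(z(0, 5)))) = 1/((69 + 235)/(24 + 235) + 2*8*(280 + 8)) = 1/(304/259 + 2*8*288) = 1/((1/259)*304 + 4608) = 1/(304/259 + 4608) = 1/(1193776/259) = 259/1193776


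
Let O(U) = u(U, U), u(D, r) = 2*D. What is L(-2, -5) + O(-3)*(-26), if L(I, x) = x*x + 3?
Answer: 184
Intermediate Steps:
L(I, x) = 3 + x**2 (L(I, x) = x**2 + 3 = 3 + x**2)
O(U) = 2*U
L(-2, -5) + O(-3)*(-26) = (3 + (-5)**2) + (2*(-3))*(-26) = (3 + 25) - 6*(-26) = 28 + 156 = 184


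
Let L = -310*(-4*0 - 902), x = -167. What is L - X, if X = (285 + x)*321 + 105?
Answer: 241637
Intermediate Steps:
X = 37983 (X = (285 - 167)*321 + 105 = 118*321 + 105 = 37878 + 105 = 37983)
L = 279620 (L = -310*(0 - 902) = -310*(-902) = 279620)
L - X = 279620 - 1*37983 = 279620 - 37983 = 241637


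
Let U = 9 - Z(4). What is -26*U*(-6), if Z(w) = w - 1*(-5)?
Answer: 0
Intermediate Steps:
Z(w) = 5 + w (Z(w) = w + 5 = 5 + w)
U = 0 (U = 9 - (5 + 4) = 9 - 1*9 = 9 - 9 = 0)
-26*U*(-6) = -26*0*(-6) = 0*(-6) = 0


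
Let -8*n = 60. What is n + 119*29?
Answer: 6887/2 ≈ 3443.5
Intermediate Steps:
n = -15/2 (n = -1/8*60 = -15/2 ≈ -7.5000)
n + 119*29 = -15/2 + 119*29 = -15/2 + 3451 = 6887/2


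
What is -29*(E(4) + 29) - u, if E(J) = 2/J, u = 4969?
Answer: -11649/2 ≈ -5824.5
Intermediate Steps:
-29*(E(4) + 29) - u = -29*(2/4 + 29) - 1*4969 = -29*(2*(¼) + 29) - 4969 = -29*(½ + 29) - 4969 = -29*59/2 - 4969 = -1711/2 - 4969 = -11649/2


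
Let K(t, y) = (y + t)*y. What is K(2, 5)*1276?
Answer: 44660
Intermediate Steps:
K(t, y) = y*(t + y) (K(t, y) = (t + y)*y = y*(t + y))
K(2, 5)*1276 = (5*(2 + 5))*1276 = (5*7)*1276 = 35*1276 = 44660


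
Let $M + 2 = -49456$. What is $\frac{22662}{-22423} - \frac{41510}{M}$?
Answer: $- \frac{95019233}{554498367} \approx -0.17136$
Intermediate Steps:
$M = -49458$ ($M = -2 - 49456 = -49458$)
$\frac{22662}{-22423} - \frac{41510}{M} = \frac{22662}{-22423} - \frac{41510}{-49458} = 22662 \left(- \frac{1}{22423}\right) - - \frac{20755}{24729} = - \frac{22662}{22423} + \frac{20755}{24729} = - \frac{95019233}{554498367}$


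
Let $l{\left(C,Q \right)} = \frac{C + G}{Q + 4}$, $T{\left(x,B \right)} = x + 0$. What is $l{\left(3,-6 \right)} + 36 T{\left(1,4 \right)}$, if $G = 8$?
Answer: $\frac{61}{2} \approx 30.5$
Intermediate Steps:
$T{\left(x,B \right)} = x$
$l{\left(C,Q \right)} = \frac{8 + C}{4 + Q}$ ($l{\left(C,Q \right)} = \frac{C + 8}{Q + 4} = \frac{8 + C}{4 + Q}$)
$l{\left(3,-6 \right)} + 36 T{\left(1,4 \right)} = \frac{8 + 3}{4 - 6} + 36 \cdot 1 = \frac{1}{-2} \cdot 11 + 36 = \left(- \frac{1}{2}\right) 11 + 36 = - \frac{11}{2} + 36 = \frac{61}{2}$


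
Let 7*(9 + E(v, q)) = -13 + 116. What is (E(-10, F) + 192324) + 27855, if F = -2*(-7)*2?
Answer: 1541293/7 ≈ 2.2018e+5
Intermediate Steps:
F = 28 (F = 14*2 = 28)
E(v, q) = 40/7 (E(v, q) = -9 + (-13 + 116)/7 = -9 + (1/7)*103 = -9 + 103/7 = 40/7)
(E(-10, F) + 192324) + 27855 = (40/7 + 192324) + 27855 = 1346308/7 + 27855 = 1541293/7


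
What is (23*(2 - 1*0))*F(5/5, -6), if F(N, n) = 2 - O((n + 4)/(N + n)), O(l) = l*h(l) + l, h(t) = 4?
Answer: 0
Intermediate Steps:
O(l) = 5*l (O(l) = l*4 + l = 4*l + l = 5*l)
F(N, n) = 2 - 5*(4 + n)/(N + n) (F(N, n) = 2 - 5*(n + 4)/(N + n) = 2 - 5*(4 + n)/(N + n))
(23*(2 - 1*0))*F(5/5, -6) = (23*(2 - 1*0))*((-20 - 3*(-6) + 2*(5/5))/(5/5 - 6)) = (23*(2 + 0))*((-20 + 18 + 2*(5*(⅕)))/(5*(⅕) - 6)) = (23*2)*((-20 + 18 + 2*1)/(1 - 6)) = 46*((-20 + 18 + 2)/(-5)) = 46*(-⅕*0) = 46*0 = 0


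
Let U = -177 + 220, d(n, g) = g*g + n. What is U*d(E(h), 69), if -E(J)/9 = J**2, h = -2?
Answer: 203175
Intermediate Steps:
E(J) = -9*J**2
d(n, g) = n + g**2 (d(n, g) = g**2 + n = n + g**2)
U = 43
U*d(E(h), 69) = 43*(-9*(-2)**2 + 69**2) = 43*(-9*4 + 4761) = 43*(-36 + 4761) = 43*4725 = 203175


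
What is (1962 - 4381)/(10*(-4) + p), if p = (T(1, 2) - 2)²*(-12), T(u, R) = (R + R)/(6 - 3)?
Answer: 7257/136 ≈ 53.360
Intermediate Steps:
T(u, R) = 2*R/3 (T(u, R) = (2*R)/3 = (2*R)*(⅓) = 2*R/3)
p = -16/3 (p = ((⅔)*2 - 2)²*(-12) = (4/3 - 2)²*(-12) = (-⅔)²*(-12) = (4/9)*(-12) = -16/3 ≈ -5.3333)
(1962 - 4381)/(10*(-4) + p) = (1962 - 4381)/(10*(-4) - 16/3) = -2419/(-40 - 16/3) = -2419/(-136/3) = -2419*(-3/136) = 7257/136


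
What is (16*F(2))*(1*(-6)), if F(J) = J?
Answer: -192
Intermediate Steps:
(16*F(2))*(1*(-6)) = (16*2)*(1*(-6)) = 32*(-6) = -192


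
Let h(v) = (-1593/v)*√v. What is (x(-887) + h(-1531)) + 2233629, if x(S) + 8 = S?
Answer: 2232734 + 1593*I*√1531/1531 ≈ 2.2327e+6 + 40.713*I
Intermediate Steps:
h(v) = -1593/√v
x(S) = -8 + S
(x(-887) + h(-1531)) + 2233629 = ((-8 - 887) - (-1593)*I*√1531/1531) + 2233629 = (-895 - (-1593)*I*√1531/1531) + 2233629 = (-895 + 1593*I*√1531/1531) + 2233629 = 2232734 + 1593*I*√1531/1531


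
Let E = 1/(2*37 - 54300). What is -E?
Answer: 1/54226 ≈ 1.8441e-5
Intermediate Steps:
E = -1/54226 (E = 1/(74 - 54300) = 1/(-54226) = -1/54226 ≈ -1.8441e-5)
-E = -1*(-1/54226) = 1/54226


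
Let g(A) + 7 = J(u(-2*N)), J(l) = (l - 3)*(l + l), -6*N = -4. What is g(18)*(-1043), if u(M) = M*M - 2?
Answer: 470393/81 ≈ 5807.3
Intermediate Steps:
N = 2/3 (N = -1/6*(-4) = 2/3 ≈ 0.66667)
u(M) = -2 + M**2 (u(M) = M**2 - 2 = -2 + M**2)
J(l) = 2*l*(-3 + l) (J(l) = (-3 + l)*(2*l) = 2*l*(-3 + l))
g(A) = -451/81 (g(A) = -7 + 2*(-2 + (-2*2/3)**2)*(-3 + (-2 + (-2*2/3)**2)) = -7 + 2*(-2 + (-4/3)**2)*(-3 + (-2 + (-4/3)**2)) = -7 + 2*(-2 + 16/9)*(-3 + (-2 + 16/9)) = -7 + 2*(-2/9)*(-3 - 2/9) = -7 + 2*(-2/9)*(-29/9) = -7 + 116/81 = -451/81)
g(18)*(-1043) = -451/81*(-1043) = 470393/81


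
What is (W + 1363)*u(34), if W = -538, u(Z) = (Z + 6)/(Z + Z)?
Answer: 8250/17 ≈ 485.29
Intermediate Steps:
u(Z) = (6 + Z)/(2*Z) (u(Z) = (6 + Z)/((2*Z)) = (6 + Z)*(1/(2*Z)) = (6 + Z)/(2*Z))
(W + 1363)*u(34) = (-538 + 1363)*((½)*(6 + 34)/34) = 825*((½)*(1/34)*40) = 825*(10/17) = 8250/17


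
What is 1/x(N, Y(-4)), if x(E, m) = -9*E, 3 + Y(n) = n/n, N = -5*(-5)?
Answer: -1/225 ≈ -0.0044444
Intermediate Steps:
N = 25
Y(n) = -2 (Y(n) = -3 + n/n = -3 + 1 = -2)
1/x(N, Y(-4)) = 1/(-9*25) = 1/(-225) = -1/225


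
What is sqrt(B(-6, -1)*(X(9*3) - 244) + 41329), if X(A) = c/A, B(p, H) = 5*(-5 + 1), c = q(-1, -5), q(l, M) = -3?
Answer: sqrt(415901)/3 ≈ 214.97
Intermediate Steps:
c = -3
B(p, H) = -20 (B(p, H) = 5*(-4) = -20)
X(A) = -3/A
sqrt(B(-6, -1)*(X(9*3) - 244) + 41329) = sqrt(-20*(-3/(9*3) - 244) + 41329) = sqrt(-20*(-3/27 - 244) + 41329) = sqrt(-20*(-3*1/27 - 244) + 41329) = sqrt(-20*(-1/9 - 244) + 41329) = sqrt(-20*(-2197/9) + 41329) = sqrt(43940/9 + 41329) = sqrt(415901/9) = sqrt(415901)/3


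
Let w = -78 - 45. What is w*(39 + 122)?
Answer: -19803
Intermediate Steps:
w = -123
w*(39 + 122) = -123*(39 + 122) = -123*161 = -19803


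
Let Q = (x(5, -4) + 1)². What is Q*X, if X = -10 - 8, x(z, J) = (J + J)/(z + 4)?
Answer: -2/9 ≈ -0.22222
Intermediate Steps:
x(z, J) = 2*J/(4 + z) (x(z, J) = (2*J)/(4 + z) = 2*J/(4 + z))
X = -18
Q = 1/81 (Q = (2*(-4)/(4 + 5) + 1)² = (2*(-4)/9 + 1)² = (2*(-4)*(⅑) + 1)² = (-8/9 + 1)² = (⅑)² = 1/81 ≈ 0.012346)
Q*X = (1/81)*(-18) = -2/9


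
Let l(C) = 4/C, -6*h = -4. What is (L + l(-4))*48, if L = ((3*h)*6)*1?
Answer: 528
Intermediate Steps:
h = 2/3 (h = -1/6*(-4) = 2/3 ≈ 0.66667)
L = 12 (L = ((3*(2/3))*6)*1 = (2*6)*1 = 12*1 = 12)
(L + l(-4))*48 = (12 + 4/(-4))*48 = (12 + 4*(-1/4))*48 = (12 - 1)*48 = 11*48 = 528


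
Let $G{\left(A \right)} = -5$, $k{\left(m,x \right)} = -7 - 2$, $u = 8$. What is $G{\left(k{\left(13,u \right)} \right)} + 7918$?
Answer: $7913$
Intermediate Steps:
$k{\left(m,x \right)} = -9$
$G{\left(k{\left(13,u \right)} \right)} + 7918 = -5 + 7918 = 7913$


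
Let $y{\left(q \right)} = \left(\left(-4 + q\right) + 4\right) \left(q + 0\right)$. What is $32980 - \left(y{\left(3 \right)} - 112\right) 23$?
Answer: $35349$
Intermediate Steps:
$y{\left(q \right)} = q^{2}$ ($y{\left(q \right)} = q q = q^{2}$)
$32980 - \left(y{\left(3 \right)} - 112\right) 23 = 32980 - \left(3^{2} - 112\right) 23 = 32980 - \left(9 - 112\right) 23 = 32980 - \left(-103\right) 23 = 32980 - -2369 = 32980 + 2369 = 35349$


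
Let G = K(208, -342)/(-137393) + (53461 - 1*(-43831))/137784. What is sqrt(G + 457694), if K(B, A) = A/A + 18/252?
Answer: 2*sqrt(31394877597099427865845587)/16564237473 ≈ 676.53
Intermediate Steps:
K(B, A) = 15/14 (K(B, A) = 1 + 18*(1/252) = 1 + 1/14 = 15/14)
G = 11696205614/16564237473 (G = (15/14)/(-137393) + (53461 - 1*(-43831))/137784 = (15/14)*(-1/137393) + (53461 + 43831)*(1/137784) = -15/1923502 + 97292*(1/137784) = -15/1923502 + 24323/34446 = 11696205614/16564237473 ≈ 0.70611)
sqrt(G + 457694) = sqrt(11696205614/16564237473 + 457694) = sqrt(7581363802172876/16564237473) = 2*sqrt(31394877597099427865845587)/16564237473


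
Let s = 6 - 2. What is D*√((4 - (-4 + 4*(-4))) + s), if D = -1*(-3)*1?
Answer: 6*√7 ≈ 15.875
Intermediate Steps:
D = 3 (D = 3*1 = 3)
s = 4
D*√((4 - (-4 + 4*(-4))) + s) = 3*√((4 - (-4 + 4*(-4))) + 4) = 3*√((4 - (-4 - 16)) + 4) = 3*√((4 - 1*(-20)) + 4) = 3*√((4 + 20) + 4) = 3*√(24 + 4) = 3*√28 = 3*(2*√7) = 6*√7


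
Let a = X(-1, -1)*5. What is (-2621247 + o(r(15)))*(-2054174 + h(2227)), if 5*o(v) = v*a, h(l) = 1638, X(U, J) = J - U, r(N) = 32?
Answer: 5380203832392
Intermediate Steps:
a = 0 (a = (-1 - 1*(-1))*5 = (-1 + 1)*5 = 0*5 = 0)
o(v) = 0 (o(v) = (v*0)/5 = (⅕)*0 = 0)
(-2621247 + o(r(15)))*(-2054174 + h(2227)) = (-2621247 + 0)*(-2054174 + 1638) = -2621247*(-2052536) = 5380203832392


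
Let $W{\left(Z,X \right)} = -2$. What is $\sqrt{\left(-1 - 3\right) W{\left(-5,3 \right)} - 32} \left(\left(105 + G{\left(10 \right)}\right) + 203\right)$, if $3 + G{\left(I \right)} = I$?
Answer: $630 i \sqrt{6} \approx 1543.2 i$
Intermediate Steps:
$G{\left(I \right)} = -3 + I$
$\sqrt{\left(-1 - 3\right) W{\left(-5,3 \right)} - 32} \left(\left(105 + G{\left(10 \right)}\right) + 203\right) = \sqrt{\left(-1 - 3\right) \left(-2\right) - 32} \left(\left(105 + \left(-3 + 10\right)\right) + 203\right) = \sqrt{\left(-4\right) \left(-2\right) - 32} \left(\left(105 + 7\right) + 203\right) = \sqrt{8 - 32} \left(112 + 203\right) = \sqrt{-24} \cdot 315 = 2 i \sqrt{6} \cdot 315 = 630 i \sqrt{6}$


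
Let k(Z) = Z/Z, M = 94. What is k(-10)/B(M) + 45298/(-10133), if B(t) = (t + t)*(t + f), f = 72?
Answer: -1413649851/316230664 ≈ -4.4703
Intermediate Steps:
k(Z) = 1
B(t) = 2*t*(72 + t) (B(t) = (t + t)*(t + 72) = (2*t)*(72 + t) = 2*t*(72 + t))
k(-10)/B(M) + 45298/(-10133) = 1/(2*94*(72 + 94)) + 45298/(-10133) = 1/(2*94*166) + 45298*(-1/10133) = 1/31208 - 45298/10133 = -1413649851/316230664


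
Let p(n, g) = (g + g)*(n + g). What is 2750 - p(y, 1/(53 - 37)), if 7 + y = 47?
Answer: 351359/128 ≈ 2745.0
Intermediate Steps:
y = 40 (y = -7 + 47 = 40)
p(n, g) = 2*g*(g + n) (p(n, g) = (2*g)*(g + n) = 2*g*(g + n))
2750 - p(y, 1/(53 - 37)) = 2750 - 2*(1/(53 - 37) + 40)/(53 - 37) = 2750 - 2*(1/16 + 40)/16 = 2750 - 2*641/(16*16) = 2750 - 1*641/128 = 2750 - 641/128 = 351359/128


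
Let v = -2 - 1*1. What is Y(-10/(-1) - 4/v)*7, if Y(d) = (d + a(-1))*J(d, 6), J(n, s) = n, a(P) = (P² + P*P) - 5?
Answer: 5950/9 ≈ 661.11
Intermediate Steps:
a(P) = -5 + 2*P² (a(P) = (P² + P²) - 5 = 2*P² - 5 = -5 + 2*P²)
v = -3 (v = -2 - 1 = -3)
Y(d) = d*(-3 + d) (Y(d) = (d + (-5 + 2*(-1)²))*d = (d + (-5 + 2*1))*d = (d + (-5 + 2))*d = (d - 3)*d = (-3 + d)*d = d*(-3 + d))
Y(-10/(-1) - 4/v)*7 = ((-10/(-1) - 4/(-3))*(-3 + (-10/(-1) - 4/(-3))))*7 = ((-10*(-1) - 4*(-⅓))*(-3 + (-10*(-1) - 4*(-⅓))))*7 = ((10 + 4/3)*(-3 + (10 + 4/3)))*7 = (34*(-3 + 34/3)/3)*7 = ((34/3)*(25/3))*7 = (850/9)*7 = 5950/9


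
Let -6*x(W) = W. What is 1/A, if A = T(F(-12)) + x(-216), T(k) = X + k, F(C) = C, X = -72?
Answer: -1/48 ≈ -0.020833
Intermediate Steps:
x(W) = -W/6
T(k) = -72 + k
A = -48 (A = (-72 - 12) - 1/6*(-216) = -84 + 36 = -48)
1/A = 1/(-48) = -1/48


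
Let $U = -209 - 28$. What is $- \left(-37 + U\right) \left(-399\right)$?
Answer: $-109326$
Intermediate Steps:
$U = -237$
$- \left(-37 + U\right) \left(-399\right) = - \left(-37 - 237\right) \left(-399\right) = - \left(-274\right) \left(-399\right) = \left(-1\right) 109326 = -109326$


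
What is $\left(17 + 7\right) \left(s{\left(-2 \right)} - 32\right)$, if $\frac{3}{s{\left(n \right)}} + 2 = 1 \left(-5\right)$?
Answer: $- \frac{5448}{7} \approx -778.29$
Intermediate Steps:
$s{\left(n \right)} = - \frac{3}{7}$ ($s{\left(n \right)} = \frac{3}{-2 + 1 \left(-5\right)} = \frac{3}{-2 - 5} = \frac{3}{-7} = 3 \left(- \frac{1}{7}\right) = - \frac{3}{7}$)
$\left(17 + 7\right) \left(s{\left(-2 \right)} - 32\right) = \left(17 + 7\right) \left(- \frac{3}{7} - 32\right) = 24 \left(- \frac{227}{7}\right) = - \frac{5448}{7}$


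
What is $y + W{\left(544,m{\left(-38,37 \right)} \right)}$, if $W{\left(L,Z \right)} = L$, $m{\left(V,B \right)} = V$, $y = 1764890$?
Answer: $1765434$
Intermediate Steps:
$y + W{\left(544,m{\left(-38,37 \right)} \right)} = 1764890 + 544 = 1765434$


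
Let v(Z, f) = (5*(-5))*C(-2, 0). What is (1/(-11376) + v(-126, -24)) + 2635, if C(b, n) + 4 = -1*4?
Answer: 32250959/11376 ≈ 2835.0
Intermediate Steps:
C(b, n) = -8 (C(b, n) = -4 - 1*4 = -4 - 4 = -8)
v(Z, f) = 200 (v(Z, f) = (5*(-5))*(-8) = -25*(-8) = 200)
(1/(-11376) + v(-126, -24)) + 2635 = (1/(-11376) + 200) + 2635 = (-1/11376 + 200) + 2635 = 2275199/11376 + 2635 = 32250959/11376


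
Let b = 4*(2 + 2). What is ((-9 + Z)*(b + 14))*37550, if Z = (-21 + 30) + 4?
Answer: 4506000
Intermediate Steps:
b = 16 (b = 4*4 = 16)
Z = 13 (Z = 9 + 4 = 13)
((-9 + Z)*(b + 14))*37550 = ((-9 + 13)*(16 + 14))*37550 = (4*30)*37550 = 120*37550 = 4506000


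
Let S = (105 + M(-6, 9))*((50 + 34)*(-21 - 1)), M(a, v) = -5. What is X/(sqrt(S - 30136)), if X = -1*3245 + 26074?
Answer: -22829*I*sqrt(53734)/107468 ≈ -49.242*I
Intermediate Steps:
X = 22829 (X = -3245 + 26074 = 22829)
S = -184800 (S = (105 - 5)*((50 + 34)*(-21 - 1)) = 100*(84*(-22)) = 100*(-1848) = -184800)
X/(sqrt(S - 30136)) = 22829/(sqrt(-184800 - 30136)) = 22829/(sqrt(-214936)) = 22829/((2*I*sqrt(53734))) = 22829*(-I*sqrt(53734)/107468) = -22829*I*sqrt(53734)/107468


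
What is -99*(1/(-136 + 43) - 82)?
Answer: 251691/31 ≈ 8119.1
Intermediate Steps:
-99*(1/(-136 + 43) - 82) = -99*(1/(-93) - 82) = -99*(-1/93 - 82) = -99*(-7627/93) = 251691/31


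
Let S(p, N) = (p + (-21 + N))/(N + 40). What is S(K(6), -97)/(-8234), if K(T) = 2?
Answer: -58/234669 ≈ -0.00024716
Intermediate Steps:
S(p, N) = (-21 + N + p)/(40 + N)
S(K(6), -97)/(-8234) = ((-21 - 97 + 2)/(40 - 97))/(-8234) = (-116/(-57))*(-1/8234) = -1/57*(-116)*(-1/8234) = (116/57)*(-1/8234) = -58/234669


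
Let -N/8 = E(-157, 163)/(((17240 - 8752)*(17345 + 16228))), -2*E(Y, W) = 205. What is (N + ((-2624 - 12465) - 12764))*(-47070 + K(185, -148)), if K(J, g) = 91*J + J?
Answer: 29814119634385325/35620953 ≈ 8.3698e+8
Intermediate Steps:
K(J, g) = 92*J
E(Y, W) = -205/2 (E(Y, W) = -½*205 = -205/2)
N = 205/71241906 (N = -(-820)/((17240 - 8752)*(17345 + 16228)) = -(-820)/(8488*33573) = -(-820)/284967624 = -8*(-205/569935248) = 205/71241906 ≈ 2.8775e-6)
(N + ((-2624 - 12465) - 12764))*(-47070 + K(185, -148)) = (205/71241906 + ((-2624 - 12465) - 12764))*(-47070 + 92*185) = (205/71241906 + (-15089 - 12764))*(-47070 + 17020) = (205/71241906 - 27853)*(-30050) = -1984300807613/71241906*(-30050) = 29814119634385325/35620953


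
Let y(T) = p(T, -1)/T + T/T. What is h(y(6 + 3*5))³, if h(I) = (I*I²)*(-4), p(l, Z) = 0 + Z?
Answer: -32768000000000/794280046581 ≈ -41.255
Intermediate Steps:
p(l, Z) = Z
y(T) = 1 - 1/T (y(T) = -1/T + T/T = -1/T + 1 = 1 - 1/T)
h(I) = -4*I³ (h(I) = I³*(-4) = -4*I³)
h(y(6 + 3*5))³ = (-4*(-1 + (6 + 3*5))³/(6 + 3*5)³)³ = (-4*(-1 + (6 + 15))³/(6 + 15)³)³ = (-4*(-1 + 21)³/9261)³ = (-4*((1/21)*20)³)³ = (-4*(20/21)³)³ = (-4*8000/9261)³ = (-32000/9261)³ = -32768000000000/794280046581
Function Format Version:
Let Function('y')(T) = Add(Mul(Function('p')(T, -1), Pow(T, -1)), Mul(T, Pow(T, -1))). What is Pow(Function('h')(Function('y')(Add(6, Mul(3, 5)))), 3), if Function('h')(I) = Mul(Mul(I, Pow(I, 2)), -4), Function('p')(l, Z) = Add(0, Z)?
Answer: Rational(-32768000000000, 794280046581) ≈ -41.255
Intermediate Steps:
Function('p')(l, Z) = Z
Function('y')(T) = Add(1, Mul(-1, Pow(T, -1))) (Function('y')(T) = Add(Mul(-1, Pow(T, -1)), Mul(T, Pow(T, -1))) = Add(Mul(-1, Pow(T, -1)), 1) = Add(1, Mul(-1, Pow(T, -1))))
Function('h')(I) = Mul(-4, Pow(I, 3)) (Function('h')(I) = Mul(Pow(I, 3), -4) = Mul(-4, Pow(I, 3)))
Pow(Function('h')(Function('y')(Add(6, Mul(3, 5)))), 3) = Pow(Mul(-4, Pow(Mul(Pow(Add(6, Mul(3, 5)), -1), Add(-1, Add(6, Mul(3, 5)))), 3)), 3) = Pow(Mul(-4, Pow(Mul(Pow(Add(6, 15), -1), Add(-1, Add(6, 15))), 3)), 3) = Pow(Mul(-4, Pow(Mul(Pow(21, -1), Add(-1, 21)), 3)), 3) = Pow(Mul(-4, Pow(Mul(Rational(1, 21), 20), 3)), 3) = Pow(Mul(-4, Pow(Rational(20, 21), 3)), 3) = Pow(Mul(-4, Rational(8000, 9261)), 3) = Pow(Rational(-32000, 9261), 3) = Rational(-32768000000000, 794280046581)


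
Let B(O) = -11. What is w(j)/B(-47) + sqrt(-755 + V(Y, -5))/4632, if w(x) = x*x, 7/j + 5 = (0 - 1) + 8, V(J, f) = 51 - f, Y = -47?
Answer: -49/44 + I*sqrt(699)/4632 ≈ -1.1136 + 0.0057078*I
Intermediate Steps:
j = 7/2 (j = 7/(-5 + ((0 - 1) + 8)) = 7/(-5 + (-1 + 8)) = 7/(-5 + 7) = 7/2 ≈ 3.5000)
w(x) = x**2
w(j)/B(-47) + sqrt(-755 + V(Y, -5))/4632 = (7/2)**2/(-11) + sqrt(-755 + (51 - 1*(-5)))/4632 = (49/4)*(-1/11) + sqrt(-755 + (51 + 5))*(1/4632) = -49/44 + sqrt(-755 + 56)*(1/4632) = -49/44 + sqrt(-699)*(1/4632) = -49/44 + (I*sqrt(699))*(1/4632) = -49/44 + I*sqrt(699)/4632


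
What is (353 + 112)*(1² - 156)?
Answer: -72075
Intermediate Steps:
(353 + 112)*(1² - 156) = 465*(1 - 156) = 465*(-155) = -72075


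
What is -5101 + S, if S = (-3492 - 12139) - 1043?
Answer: -21775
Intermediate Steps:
S = -16674 (S = -15631 - 1043 = -16674)
-5101 + S = -5101 - 16674 = -21775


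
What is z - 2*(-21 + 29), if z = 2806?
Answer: 2790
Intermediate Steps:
z - 2*(-21 + 29) = 2806 - 2*(-21 + 29) = 2806 - 2*8 = 2806 - 1*16 = 2806 - 16 = 2790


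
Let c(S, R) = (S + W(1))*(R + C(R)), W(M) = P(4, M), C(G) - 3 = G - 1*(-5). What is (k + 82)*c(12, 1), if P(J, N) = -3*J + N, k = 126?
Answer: 2080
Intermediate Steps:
C(G) = 8 + G (C(G) = 3 + (G - 1*(-5)) = 3 + (G + 5) = 3 + (5 + G) = 8 + G)
P(J, N) = N - 3*J
W(M) = -12 + M (W(M) = M - 3*4 = M - 12 = -12 + M)
c(S, R) = (-11 + S)*(8 + 2*R) (c(S, R) = (S + (-12 + 1))*(R + (8 + R)) = (S - 11)*(8 + 2*R) = (-11 + S)*(8 + 2*R))
(k + 82)*c(12, 1) = (126 + 82)*(-88 - 22*1 + 1*12 + 12*(8 + 1)) = 208*(-88 - 22 + 12 + 12*9) = 208*(-88 - 22 + 12 + 108) = 208*10 = 2080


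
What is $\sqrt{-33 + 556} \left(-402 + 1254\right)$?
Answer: $852 \sqrt{523} \approx 19485.0$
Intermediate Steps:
$\sqrt{-33 + 556} \left(-402 + 1254\right) = \sqrt{523} \cdot 852 = 852 \sqrt{523}$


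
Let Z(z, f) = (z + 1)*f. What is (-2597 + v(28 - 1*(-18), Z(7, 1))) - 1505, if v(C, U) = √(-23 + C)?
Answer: -4102 + √23 ≈ -4097.2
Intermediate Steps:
Z(z, f) = f*(1 + z) (Z(z, f) = (1 + z)*f = f*(1 + z))
(-2597 + v(28 - 1*(-18), Z(7, 1))) - 1505 = (-2597 + √(-23 + (28 - 1*(-18)))) - 1505 = (-2597 + √(-23 + (28 + 18))) - 1505 = (-2597 + √(-23 + 46)) - 1505 = (-2597 + √23) - 1505 = -4102 + √23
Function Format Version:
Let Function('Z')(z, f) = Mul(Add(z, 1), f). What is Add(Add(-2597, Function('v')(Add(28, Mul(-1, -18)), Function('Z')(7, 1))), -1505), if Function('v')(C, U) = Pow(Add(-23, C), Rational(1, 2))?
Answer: Add(-4102, Pow(23, Rational(1, 2))) ≈ -4097.2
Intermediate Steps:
Function('Z')(z, f) = Mul(f, Add(1, z)) (Function('Z')(z, f) = Mul(Add(1, z), f) = Mul(f, Add(1, z)))
Add(Add(-2597, Function('v')(Add(28, Mul(-1, -18)), Function('Z')(7, 1))), -1505) = Add(Add(-2597, Pow(Add(-23, Add(28, Mul(-1, -18))), Rational(1, 2))), -1505) = Add(Add(-2597, Pow(Add(-23, Add(28, 18)), Rational(1, 2))), -1505) = Add(Add(-2597, Pow(Add(-23, 46), Rational(1, 2))), -1505) = Add(Add(-2597, Pow(23, Rational(1, 2))), -1505) = Add(-4102, Pow(23, Rational(1, 2)))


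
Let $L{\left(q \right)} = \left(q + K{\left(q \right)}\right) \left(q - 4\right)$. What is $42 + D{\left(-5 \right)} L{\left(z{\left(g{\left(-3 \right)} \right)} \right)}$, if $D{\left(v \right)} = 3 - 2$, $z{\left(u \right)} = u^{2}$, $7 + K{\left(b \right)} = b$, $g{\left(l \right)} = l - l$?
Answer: $70$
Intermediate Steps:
$g{\left(l \right)} = 0$
$K{\left(b \right)} = -7 + b$
$L{\left(q \right)} = \left(-7 + 2 q\right) \left(-4 + q\right)$ ($L{\left(q \right)} = \left(q + \left(-7 + q\right)\right) \left(q - 4\right) = \left(-7 + 2 q\right) \left(-4 + q\right)$)
$D{\left(v \right)} = 1$ ($D{\left(v \right)} = 3 - 2 = 1$)
$42 + D{\left(-5 \right)} L{\left(z{\left(g{\left(-3 \right)} \right)} \right)} = 42 + 1 \left(28 - 15 \cdot 0^{2} + 2 \left(0^{2}\right)^{2}\right) = 42 + 1 \left(28 - 0 + 2 \cdot 0^{2}\right) = 42 + 1 \left(28 + 0 + 2 \cdot 0\right) = 42 + 1 \left(28 + 0 + 0\right) = 42 + 1 \cdot 28 = 42 + 28 = 70$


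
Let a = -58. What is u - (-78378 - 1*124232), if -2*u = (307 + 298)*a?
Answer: 220155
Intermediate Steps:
u = 17545 (u = -(307 + 298)*(-58)/2 = -605*(-58)/2 = -½*(-35090) = 17545)
u - (-78378 - 1*124232) = 17545 - (-78378 - 1*124232) = 17545 - (-78378 - 124232) = 17545 - 1*(-202610) = 17545 + 202610 = 220155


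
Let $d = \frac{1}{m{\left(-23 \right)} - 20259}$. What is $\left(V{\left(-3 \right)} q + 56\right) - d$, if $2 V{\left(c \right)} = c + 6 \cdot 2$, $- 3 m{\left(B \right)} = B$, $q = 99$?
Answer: $\frac{15234067}{30377} \approx 501.5$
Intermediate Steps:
$m{\left(B \right)} = - \frac{B}{3}$
$V{\left(c \right)} = 6 + \frac{c}{2}$ ($V{\left(c \right)} = \frac{c + 6 \cdot 2}{2} = \frac{c + 12}{2} = \frac{12 + c}{2} = 6 + \frac{c}{2}$)
$d = - \frac{3}{60754}$ ($d = \frac{1}{\left(- \frac{1}{3}\right) \left(-23\right) - 20259} = \frac{1}{\frac{23}{3} - 20259} = \frac{1}{- \frac{60754}{3}} = - \frac{3}{60754} \approx -4.9379 \cdot 10^{-5}$)
$\left(V{\left(-3 \right)} q + 56\right) - d = \left(\left(6 + \frac{1}{2} \left(-3\right)\right) 99 + 56\right) - - \frac{3}{60754} = \left(\left(6 - \frac{3}{2}\right) 99 + 56\right) + \frac{3}{60754} = \left(\frac{9}{2} \cdot 99 + 56\right) + \frac{3}{60754} = \left(\frac{891}{2} + 56\right) + \frac{3}{60754} = \frac{1003}{2} + \frac{3}{60754} = \frac{15234067}{30377}$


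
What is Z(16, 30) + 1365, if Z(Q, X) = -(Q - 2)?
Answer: 1351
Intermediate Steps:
Z(Q, X) = 2 - Q (Z(Q, X) = -(-2 + Q) = 2 - Q)
Z(16, 30) + 1365 = (2 - 1*16) + 1365 = (2 - 16) + 1365 = -14 + 1365 = 1351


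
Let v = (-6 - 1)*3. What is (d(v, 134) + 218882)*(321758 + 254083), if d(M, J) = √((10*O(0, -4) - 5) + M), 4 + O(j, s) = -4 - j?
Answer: 126041229762 + 575841*I*√106 ≈ 1.2604e+11 + 5.9286e+6*I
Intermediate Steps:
O(j, s) = -8 - j (O(j, s) = -4 + (-4 - j) = -8 - j)
v = -21 (v = -7*3 = -21)
d(M, J) = √(-85 + M) (d(M, J) = √((10*(-8 - 1*0) - 5) + M) = √((10*(-8 + 0) - 5) + M) = √((10*(-8) - 5) + M) = √((-80 - 5) + M) = √(-85 + M))
(d(v, 134) + 218882)*(321758 + 254083) = (√(-85 - 21) + 218882)*(321758 + 254083) = (√(-106) + 218882)*575841 = (I*√106 + 218882)*575841 = (218882 + I*√106)*575841 = 126041229762 + 575841*I*√106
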